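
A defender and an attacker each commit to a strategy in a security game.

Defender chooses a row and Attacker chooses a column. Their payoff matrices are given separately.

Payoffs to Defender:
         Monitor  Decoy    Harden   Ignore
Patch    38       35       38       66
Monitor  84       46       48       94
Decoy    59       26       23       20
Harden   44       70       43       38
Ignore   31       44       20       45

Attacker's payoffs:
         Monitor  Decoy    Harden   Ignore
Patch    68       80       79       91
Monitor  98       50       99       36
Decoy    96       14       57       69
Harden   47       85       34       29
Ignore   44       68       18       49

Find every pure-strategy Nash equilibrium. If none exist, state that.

Pure-strategy Nash equilibria: (Monitor, Harden), (Harden, Decoy)

For each player, find the best response to each opponent profile; mutual best responses are the pure NE.
Defender against Monitor: payoffs 38, 84, 59, 44, 31 → best response Monitor.
Defender against Decoy: payoffs 35, 46, 26, 70, 44 → best response Harden.
Defender against Harden: payoffs 38, 48, 23, 43, 20 → best response Monitor.
Defender against Ignore: payoffs 66, 94, 20, 38, 45 → best response Monitor.
Attacker against Patch: payoffs 68, 80, 79, 91 → best response Ignore.
Attacker against Monitor: payoffs 98, 50, 99, 36 → best response Harden.
Attacker against Decoy: payoffs 96, 14, 57, 69 → best response Monitor.
Attacker against Harden: payoffs 47, 85, 34, 29 → best response Decoy.
Attacker against Ignore: payoffs 44, 68, 18, 49 → best response Decoy.
Mutual best responses: (Monitor, Harden); (Harden, Decoy).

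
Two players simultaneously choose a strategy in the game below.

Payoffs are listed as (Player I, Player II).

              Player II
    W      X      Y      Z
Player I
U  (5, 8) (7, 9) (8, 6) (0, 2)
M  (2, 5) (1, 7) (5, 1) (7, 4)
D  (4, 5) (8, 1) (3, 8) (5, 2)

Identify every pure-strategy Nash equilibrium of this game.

There is no pure-strategy Nash equilibrium.

Player I against W: payoffs 5, 2, 4 → best response U.
Player I against X: payoffs 7, 1, 8 → best response D.
Player I against Y: payoffs 8, 5, 3 → best response U.
Player I against Z: payoffs 0, 7, 5 → best response M.
Player II against U: payoffs 8, 9, 6, 2 → best response X.
Player II against M: payoffs 5, 7, 1, 4 → best response X.
Player II against D: payoffs 5, 1, 8, 2 → best response Y.
No profile is a mutual best response for all players.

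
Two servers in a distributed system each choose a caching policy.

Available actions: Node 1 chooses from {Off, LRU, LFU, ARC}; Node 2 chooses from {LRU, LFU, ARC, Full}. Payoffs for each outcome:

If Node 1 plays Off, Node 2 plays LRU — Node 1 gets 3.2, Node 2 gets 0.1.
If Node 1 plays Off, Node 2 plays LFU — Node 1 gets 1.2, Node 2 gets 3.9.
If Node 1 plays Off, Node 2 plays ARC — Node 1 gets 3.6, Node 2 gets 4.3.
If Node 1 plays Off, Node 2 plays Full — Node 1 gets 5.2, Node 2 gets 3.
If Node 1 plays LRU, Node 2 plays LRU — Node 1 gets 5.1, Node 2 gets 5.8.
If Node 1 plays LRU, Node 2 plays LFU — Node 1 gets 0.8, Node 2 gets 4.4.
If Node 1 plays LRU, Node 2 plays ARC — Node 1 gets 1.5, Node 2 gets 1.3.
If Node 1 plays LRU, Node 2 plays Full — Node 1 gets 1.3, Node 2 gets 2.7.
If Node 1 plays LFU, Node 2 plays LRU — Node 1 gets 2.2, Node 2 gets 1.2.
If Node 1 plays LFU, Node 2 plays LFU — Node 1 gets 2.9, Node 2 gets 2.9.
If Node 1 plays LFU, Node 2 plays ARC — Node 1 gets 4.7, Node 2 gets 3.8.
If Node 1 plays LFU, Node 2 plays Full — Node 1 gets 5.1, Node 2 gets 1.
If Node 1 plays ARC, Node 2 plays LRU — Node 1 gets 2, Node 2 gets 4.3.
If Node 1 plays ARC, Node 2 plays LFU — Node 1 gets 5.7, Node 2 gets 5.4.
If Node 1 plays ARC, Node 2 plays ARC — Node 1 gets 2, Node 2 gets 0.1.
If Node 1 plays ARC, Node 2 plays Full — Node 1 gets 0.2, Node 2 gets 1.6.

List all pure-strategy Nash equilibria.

(LRU, LRU) and (LFU, ARC) and (ARC, LFU)

(Off, LRU): Node 1 can switch to LRU (3.2 → 5.1). Not NE.
(Off, LFU): Node 1 can switch to LFU (1.2 → 2.9). Not NE.
(Off, ARC): Node 1 can switch to LFU (3.6 → 4.7). Not NE.
(Off, Full): Node 2 can switch to LFU (3 → 3.9). Not NE.
(LRU, LRU): Node 1 gets 5.1, best alternative 3.2; Node 2 gets 5.8, best alternative 4.4. No profitable deviation — NE.
(LRU, LFU): Node 1 can switch to Off (0.8 → 1.2). Not NE.
(LRU, ARC): Node 1 can switch to Off (1.5 → 3.6). Not NE.
(LFU, ARC): Node 1 gets 4.7, best alternative 3.6; Node 2 gets 3.8, best alternative 2.9. No profitable deviation — NE.
(ARC, LFU): Node 1 gets 5.7, best alternative 2.9; Node 2 gets 5.4, best alternative 4.3. No profitable deviation — NE.
(The remaining 7 profiles each have a profitable deviation by the same check.)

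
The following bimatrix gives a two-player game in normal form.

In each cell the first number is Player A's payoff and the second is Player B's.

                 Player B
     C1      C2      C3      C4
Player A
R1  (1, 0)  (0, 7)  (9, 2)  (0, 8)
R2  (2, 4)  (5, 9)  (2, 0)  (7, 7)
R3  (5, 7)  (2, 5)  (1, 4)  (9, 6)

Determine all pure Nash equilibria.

(R2, C2), (R3, C1)

Player A against C1: payoffs 1, 2, 5 → best response R3.
Player A against C2: payoffs 0, 5, 2 → best response R2.
Player A against C3: payoffs 9, 2, 1 → best response R1.
Player A against C4: payoffs 0, 7, 9 → best response R3.
Player B against R1: payoffs 0, 7, 2, 8 → best response C4.
Player B against R2: payoffs 4, 9, 0, 7 → best response C2.
Player B against R3: payoffs 7, 5, 4, 6 → best response C1.
Mutual best responses: (R2, C2); (R3, C1).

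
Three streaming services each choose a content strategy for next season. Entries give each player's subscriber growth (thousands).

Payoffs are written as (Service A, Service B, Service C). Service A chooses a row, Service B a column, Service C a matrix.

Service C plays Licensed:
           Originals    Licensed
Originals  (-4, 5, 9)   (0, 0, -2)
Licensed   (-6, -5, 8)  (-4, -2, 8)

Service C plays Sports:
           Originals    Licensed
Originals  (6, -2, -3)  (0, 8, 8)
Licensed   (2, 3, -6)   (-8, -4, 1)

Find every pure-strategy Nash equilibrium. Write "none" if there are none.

(Originals, Originals, Licensed): Service A gets -4, best alternative -6; Service B gets 5, best alternative 0; Service C gets 9, best alternative -3. No profitable deviation — NE.
(Originals, Originals, Sports): Service B can switch to Licensed (-2 → 8). Not NE.
(Originals, Licensed, Licensed): Service B can switch to Originals (0 → 5). Not NE.
(Originals, Licensed, Sports): Service A gets 0, best alternative -8; Service B gets 8, best alternative -2; Service C gets 8, best alternative -2. No profitable deviation — NE.
(Licensed, Originals, Licensed): Service A can switch to Originals (-6 → -4). Not NE.
(Licensed, Originals, Sports): Service A can switch to Originals (2 → 6). Not NE.
(Licensed, Licensed, Licensed): Service A can switch to Originals (-4 → 0). Not NE.
(Licensed, Licensed, Sports): Service A can switch to Originals (-8 → 0). Not NE.

Pure-strategy Nash equilibria: (Originals, Originals, Licensed) and (Originals, Licensed, Sports)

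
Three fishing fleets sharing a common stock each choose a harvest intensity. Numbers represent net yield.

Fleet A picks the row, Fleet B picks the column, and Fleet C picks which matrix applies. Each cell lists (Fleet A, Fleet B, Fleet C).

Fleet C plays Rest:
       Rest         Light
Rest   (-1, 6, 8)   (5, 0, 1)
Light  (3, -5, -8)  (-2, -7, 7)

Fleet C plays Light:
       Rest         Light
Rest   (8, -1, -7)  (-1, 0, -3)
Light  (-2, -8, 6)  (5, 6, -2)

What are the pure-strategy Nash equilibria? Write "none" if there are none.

Check each profile: it is a Nash equilibrium iff no player can strictly gain by switching unilaterally.
(Rest, Rest, Rest): Fleet A can switch to Light (-1 → 3). Not NE.
(Rest, Rest, Light): Fleet B can switch to Light (-1 → 0). Not NE.
(Rest, Light, Rest): Fleet B can switch to Rest (0 → 6). Not NE.
(Rest, Light, Light): Fleet A can switch to Light (-1 → 5). Not NE.
(Light, Rest, Rest): Fleet C can switch to Light (-8 → 6). Not NE.
(Light, Rest, Light): Fleet A can switch to Rest (-2 → 8). Not NE.
(The remaining 2 profiles each have a profitable deviation by the same check.)

There is no pure-strategy Nash equilibrium.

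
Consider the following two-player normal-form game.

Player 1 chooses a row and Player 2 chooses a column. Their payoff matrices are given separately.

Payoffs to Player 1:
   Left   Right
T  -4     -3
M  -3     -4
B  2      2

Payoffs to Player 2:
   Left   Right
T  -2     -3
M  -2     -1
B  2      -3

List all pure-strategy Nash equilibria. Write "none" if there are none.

(T, Left): Player 1 can switch to M (-4 → -3). Not NE.
(T, Right): Player 1 can switch to B (-3 → 2). Not NE.
(M, Left): Player 1 can switch to B (-3 → 2). Not NE.
(M, Right): Player 1 can switch to T (-4 → -3). Not NE.
(B, Left): Player 1 gets 2, best alternative -3; Player 2 gets 2, best alternative -3. No profitable deviation — NE.
(B, Right): Player 2 can switch to Left (-3 → 2). Not NE.

(B, Left)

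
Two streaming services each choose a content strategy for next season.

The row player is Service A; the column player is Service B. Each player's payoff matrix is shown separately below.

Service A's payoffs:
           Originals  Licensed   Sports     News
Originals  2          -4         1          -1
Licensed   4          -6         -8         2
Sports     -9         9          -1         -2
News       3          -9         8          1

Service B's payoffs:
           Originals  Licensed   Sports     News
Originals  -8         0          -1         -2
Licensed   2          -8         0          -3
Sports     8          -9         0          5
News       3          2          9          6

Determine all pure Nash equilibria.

(Licensed, Originals); (News, Sports)

Service A against Originals: payoffs 2, 4, -9, 3 → best response Licensed.
Service A against Licensed: payoffs -4, -6, 9, -9 → best response Sports.
Service A against Sports: payoffs 1, -8, -1, 8 → best response News.
Service A against News: payoffs -1, 2, -2, 1 → best response Licensed.
Service B against Originals: payoffs -8, 0, -1, -2 → best response Licensed.
Service B against Licensed: payoffs 2, -8, 0, -3 → best response Originals.
Service B against Sports: payoffs 8, -9, 0, 5 → best response Originals.
Service B against News: payoffs 3, 2, 9, 6 → best response Sports.
Mutual best responses: (Licensed, Originals); (News, Sports).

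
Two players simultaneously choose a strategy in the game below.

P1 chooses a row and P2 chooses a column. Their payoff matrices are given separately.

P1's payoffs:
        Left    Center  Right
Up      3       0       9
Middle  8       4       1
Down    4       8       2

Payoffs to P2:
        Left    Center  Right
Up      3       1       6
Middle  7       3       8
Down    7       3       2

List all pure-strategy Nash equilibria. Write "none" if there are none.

The unique pure-strategy Nash equilibrium is (Up, Right).

P1 against Left: payoffs 3, 8, 4 → best response Middle.
P1 against Center: payoffs 0, 4, 8 → best response Down.
P1 against Right: payoffs 9, 1, 2 → best response Up.
P2 against Up: payoffs 3, 1, 6 → best response Right.
P2 against Middle: payoffs 7, 3, 8 → best response Right.
P2 against Down: payoffs 7, 3, 2 → best response Left.
Mutual best responses: (Up, Right).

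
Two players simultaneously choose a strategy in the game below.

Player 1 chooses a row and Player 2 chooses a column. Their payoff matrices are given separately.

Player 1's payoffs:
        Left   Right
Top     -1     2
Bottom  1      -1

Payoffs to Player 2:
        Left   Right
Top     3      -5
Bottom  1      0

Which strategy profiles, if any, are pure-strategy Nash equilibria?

The unique pure-strategy Nash equilibrium is (Bottom, Left).

For each strategy profile, look for a profitable unilateral deviation.
(Top, Left): Player 1 can switch to Bottom (-1 → 1). Not NE.
(Top, Right): Player 2 can switch to Left (-5 → 3). Not NE.
(Bottom, Left): Player 1 gets 1, best alternative -1; Player 2 gets 1, best alternative 0. No profitable deviation — NE.
(Bottom, Right): Player 1 can switch to Top (-1 → 2). Not NE.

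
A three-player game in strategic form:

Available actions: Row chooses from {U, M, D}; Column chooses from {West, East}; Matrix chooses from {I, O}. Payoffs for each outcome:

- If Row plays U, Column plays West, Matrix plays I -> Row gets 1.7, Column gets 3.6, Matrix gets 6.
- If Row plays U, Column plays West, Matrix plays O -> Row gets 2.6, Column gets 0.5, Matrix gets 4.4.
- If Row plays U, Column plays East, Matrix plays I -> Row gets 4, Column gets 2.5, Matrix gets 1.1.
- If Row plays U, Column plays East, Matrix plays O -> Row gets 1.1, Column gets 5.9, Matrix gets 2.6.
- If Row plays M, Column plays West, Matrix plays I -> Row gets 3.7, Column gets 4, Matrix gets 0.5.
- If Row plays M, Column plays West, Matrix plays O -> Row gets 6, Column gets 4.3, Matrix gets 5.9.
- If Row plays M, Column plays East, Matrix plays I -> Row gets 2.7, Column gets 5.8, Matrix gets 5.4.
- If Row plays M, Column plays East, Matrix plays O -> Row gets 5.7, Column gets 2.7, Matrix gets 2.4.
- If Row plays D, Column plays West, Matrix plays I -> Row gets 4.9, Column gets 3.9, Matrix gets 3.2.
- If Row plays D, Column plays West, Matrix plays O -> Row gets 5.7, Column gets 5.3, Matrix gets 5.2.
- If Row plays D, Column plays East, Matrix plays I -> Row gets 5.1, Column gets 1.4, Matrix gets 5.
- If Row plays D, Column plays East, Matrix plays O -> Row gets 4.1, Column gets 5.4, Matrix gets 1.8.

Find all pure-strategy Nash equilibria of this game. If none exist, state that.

Row against (West, I): payoffs 1.7, 3.7, 4.9 → best response D.
Row against (West, O): payoffs 2.6, 6, 5.7 → best response M.
Row against (East, I): payoffs 4, 2.7, 5.1 → best response D.
Row against (East, O): payoffs 1.1, 5.7, 4.1 → best response M.
Column against (U, I): payoffs 3.6, 2.5 → best response West.
Column against (U, O): payoffs 0.5, 5.9 → best response East.
Column against (M, I): payoffs 4, 5.8 → best response East.
Column against (M, O): payoffs 4.3, 2.7 → best response West.
Column against (D, I): payoffs 3.9, 1.4 → best response West.
Column against (D, O): payoffs 5.3, 5.4 → best response East.
Matrix against (U, West): payoffs 6, 4.4 → best response I.
Matrix against (U, East): payoffs 1.1, 2.6 → best response O.
Matrix against (M, West): payoffs 0.5, 5.9 → best response O.
Matrix against (M, East): payoffs 5.4, 2.4 → best response I.
Matrix against (D, West): payoffs 3.2, 5.2 → best response O.
Matrix against (D, East): payoffs 5, 1.8 → best response I.
Mutual best responses: (M, West, O).

The unique pure-strategy Nash equilibrium is (M, West, O).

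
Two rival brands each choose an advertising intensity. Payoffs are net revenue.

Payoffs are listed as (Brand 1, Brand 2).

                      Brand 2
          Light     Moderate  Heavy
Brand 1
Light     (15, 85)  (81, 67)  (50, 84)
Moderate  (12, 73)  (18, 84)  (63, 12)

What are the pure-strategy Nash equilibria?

For each strategy profile, look for a profitable unilateral deviation.
(Light, Light): Brand 1 gets 15, best alternative 12; Brand 2 gets 85, best alternative 84. No profitable deviation — NE.
(Light, Moderate): Brand 2 can switch to Light (67 → 85). Not NE.
(Light, Heavy): Brand 1 can switch to Moderate (50 → 63). Not NE.
(Moderate, Light): Brand 1 can switch to Light (12 → 15). Not NE.
(Moderate, Moderate): Brand 1 can switch to Light (18 → 81). Not NE.
(Moderate, Heavy): Brand 2 can switch to Light (12 → 73). Not NE.

Pure NE: (Light, Light)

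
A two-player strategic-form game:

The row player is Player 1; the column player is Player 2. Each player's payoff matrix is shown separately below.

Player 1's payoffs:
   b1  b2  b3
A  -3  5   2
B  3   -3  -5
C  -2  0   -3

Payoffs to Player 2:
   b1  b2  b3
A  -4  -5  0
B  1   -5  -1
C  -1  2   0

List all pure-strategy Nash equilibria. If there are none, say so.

The pure Nash equilibria are (A, b3); (B, b1).

Player 1 against b1: payoffs -3, 3, -2 → best response B.
Player 1 against b2: payoffs 5, -3, 0 → best response A.
Player 1 against b3: payoffs 2, -5, -3 → best response A.
Player 2 against A: payoffs -4, -5, 0 → best response b3.
Player 2 against B: payoffs 1, -5, -1 → best response b1.
Player 2 against C: payoffs -1, 2, 0 → best response b2.
Mutual best responses: (A, b3); (B, b1).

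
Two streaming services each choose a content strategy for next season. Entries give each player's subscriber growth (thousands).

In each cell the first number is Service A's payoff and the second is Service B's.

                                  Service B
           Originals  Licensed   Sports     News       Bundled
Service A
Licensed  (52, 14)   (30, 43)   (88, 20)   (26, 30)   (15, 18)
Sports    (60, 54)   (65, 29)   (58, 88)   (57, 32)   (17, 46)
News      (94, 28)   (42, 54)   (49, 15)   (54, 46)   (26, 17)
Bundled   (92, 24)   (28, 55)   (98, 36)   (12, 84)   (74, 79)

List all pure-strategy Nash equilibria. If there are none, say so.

There is no pure-strategy Nash equilibrium.

Service A against Originals: payoffs 52, 60, 94, 92 → best response News.
Service A against Licensed: payoffs 30, 65, 42, 28 → best response Sports.
Service A against Sports: payoffs 88, 58, 49, 98 → best response Bundled.
Service A against News: payoffs 26, 57, 54, 12 → best response Sports.
Service A against Bundled: payoffs 15, 17, 26, 74 → best response Bundled.
Service B against Licensed: payoffs 14, 43, 20, 30, 18 → best response Licensed.
Service B against Sports: payoffs 54, 29, 88, 32, 46 → best response Sports.
Service B against News: payoffs 28, 54, 15, 46, 17 → best response Licensed.
Service B against Bundled: payoffs 24, 55, 36, 84, 79 → best response News.
No profile is a mutual best response for all players.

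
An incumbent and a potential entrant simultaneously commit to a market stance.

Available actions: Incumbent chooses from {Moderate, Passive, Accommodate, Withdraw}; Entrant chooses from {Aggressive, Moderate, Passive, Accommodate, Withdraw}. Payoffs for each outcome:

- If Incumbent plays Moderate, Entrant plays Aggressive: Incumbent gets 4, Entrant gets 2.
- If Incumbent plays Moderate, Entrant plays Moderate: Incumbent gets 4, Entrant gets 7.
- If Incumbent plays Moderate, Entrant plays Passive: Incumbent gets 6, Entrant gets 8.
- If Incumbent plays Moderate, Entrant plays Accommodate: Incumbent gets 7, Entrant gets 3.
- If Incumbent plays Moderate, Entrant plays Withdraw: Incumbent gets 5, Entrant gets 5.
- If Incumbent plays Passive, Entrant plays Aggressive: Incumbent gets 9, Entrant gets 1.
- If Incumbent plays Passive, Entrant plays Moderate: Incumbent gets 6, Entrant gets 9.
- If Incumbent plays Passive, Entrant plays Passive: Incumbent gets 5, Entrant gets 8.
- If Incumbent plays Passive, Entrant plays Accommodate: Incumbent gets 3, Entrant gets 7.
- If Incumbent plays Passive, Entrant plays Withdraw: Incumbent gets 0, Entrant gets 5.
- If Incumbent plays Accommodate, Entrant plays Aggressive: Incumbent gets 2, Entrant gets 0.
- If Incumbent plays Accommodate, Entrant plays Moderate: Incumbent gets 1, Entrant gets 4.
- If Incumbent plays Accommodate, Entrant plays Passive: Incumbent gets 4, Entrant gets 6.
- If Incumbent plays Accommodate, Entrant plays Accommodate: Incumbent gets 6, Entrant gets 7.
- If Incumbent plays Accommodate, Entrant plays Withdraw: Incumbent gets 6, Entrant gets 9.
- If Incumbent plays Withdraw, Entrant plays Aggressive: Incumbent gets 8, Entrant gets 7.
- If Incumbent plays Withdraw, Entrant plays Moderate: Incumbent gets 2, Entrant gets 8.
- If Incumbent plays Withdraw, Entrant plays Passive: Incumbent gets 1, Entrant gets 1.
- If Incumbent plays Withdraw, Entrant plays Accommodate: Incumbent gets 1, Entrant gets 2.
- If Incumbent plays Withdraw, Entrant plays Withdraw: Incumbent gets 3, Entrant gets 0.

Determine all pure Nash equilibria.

The pure Nash equilibria are (Moderate, Passive), (Passive, Moderate), (Accommodate, Withdraw).

Incumbent against Aggressive: payoffs 4, 9, 2, 8 → best response Passive.
Incumbent against Moderate: payoffs 4, 6, 1, 2 → best response Passive.
Incumbent against Passive: payoffs 6, 5, 4, 1 → best response Moderate.
Incumbent against Accommodate: payoffs 7, 3, 6, 1 → best response Moderate.
Incumbent against Withdraw: payoffs 5, 0, 6, 3 → best response Accommodate.
Entrant against Moderate: payoffs 2, 7, 8, 3, 5 → best response Passive.
Entrant against Passive: payoffs 1, 9, 8, 7, 5 → best response Moderate.
Entrant against Accommodate: payoffs 0, 4, 6, 7, 9 → best response Withdraw.
Entrant against Withdraw: payoffs 7, 8, 1, 2, 0 → best response Moderate.
Mutual best responses: (Moderate, Passive); (Passive, Moderate); (Accommodate, Withdraw).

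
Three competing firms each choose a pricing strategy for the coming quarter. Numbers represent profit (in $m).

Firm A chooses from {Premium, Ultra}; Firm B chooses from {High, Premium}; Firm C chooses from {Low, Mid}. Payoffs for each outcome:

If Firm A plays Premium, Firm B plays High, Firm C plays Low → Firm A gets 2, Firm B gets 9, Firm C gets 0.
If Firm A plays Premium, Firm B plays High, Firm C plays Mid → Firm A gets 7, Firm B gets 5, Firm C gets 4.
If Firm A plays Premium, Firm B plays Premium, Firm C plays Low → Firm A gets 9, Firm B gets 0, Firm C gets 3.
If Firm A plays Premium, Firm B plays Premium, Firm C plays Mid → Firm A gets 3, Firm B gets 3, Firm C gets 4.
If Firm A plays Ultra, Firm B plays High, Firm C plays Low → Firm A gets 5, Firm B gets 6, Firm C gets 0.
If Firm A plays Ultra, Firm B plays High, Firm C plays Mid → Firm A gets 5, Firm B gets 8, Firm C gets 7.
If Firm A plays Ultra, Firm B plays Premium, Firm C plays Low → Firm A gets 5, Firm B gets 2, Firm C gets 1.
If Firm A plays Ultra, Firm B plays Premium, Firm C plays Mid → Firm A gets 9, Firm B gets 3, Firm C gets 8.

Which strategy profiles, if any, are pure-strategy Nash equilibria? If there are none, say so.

(Premium, High, Mid)

For each strategy profile, look for a profitable unilateral deviation.
(Premium, High, Low): Firm A can switch to Ultra (2 → 5). Not NE.
(Premium, High, Mid): Firm A gets 7, best alternative 5; Firm B gets 5, best alternative 3; Firm C gets 4, best alternative 0. No profitable deviation — NE.
(Premium, Premium, Low): Firm B can switch to High (0 → 9). Not NE.
(Premium, Premium, Mid): Firm A can switch to Ultra (3 → 9). Not NE.
(Ultra, High, Low): Firm C can switch to Mid (0 → 7). Not NE.
(Ultra, High, Mid): Firm A can switch to Premium (5 → 7). Not NE.
(Ultra, Premium, Low): Firm A can switch to Premium (5 → 9). Not NE.
(Ultra, Premium, Mid): Firm B can switch to High (3 → 8). Not NE.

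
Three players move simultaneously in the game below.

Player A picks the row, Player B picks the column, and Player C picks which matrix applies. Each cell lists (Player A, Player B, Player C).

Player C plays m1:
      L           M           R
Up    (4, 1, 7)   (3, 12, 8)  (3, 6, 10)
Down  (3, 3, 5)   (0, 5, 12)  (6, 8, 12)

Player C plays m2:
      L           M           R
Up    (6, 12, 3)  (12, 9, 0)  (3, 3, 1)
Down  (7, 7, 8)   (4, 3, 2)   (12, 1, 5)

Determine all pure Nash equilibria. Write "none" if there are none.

Pure-strategy Nash equilibria: (Up, M, m1); (Down, L, m2); (Down, R, m1)

(Up, L, m1): Player B can switch to M (1 → 12). Not NE.
(Up, L, m2): Player A can switch to Down (6 → 7). Not NE.
(Up, M, m1): Player A gets 3, best alternative 0; Player B gets 12, best alternative 6; Player C gets 8, best alternative 0. No profitable deviation — NE.
(Up, M, m2): Player B can switch to L (9 → 12). Not NE.
(Up, R, m1): Player A can switch to Down (3 → 6). Not NE.
(Up, R, m2): Player A can switch to Down (3 → 12). Not NE.
(Down, L, m1): Player A can switch to Up (3 → 4). Not NE.
(Down, L, m2): Player A gets 7, best alternative 6; Player B gets 7, best alternative 3; Player C gets 8, best alternative 5. No profitable deviation — NE.
(Down, M, m1): Player A can switch to Up (0 → 3). Not NE.
(Down, M, m2): Player A can switch to Up (4 → 12). Not NE.
(Down, R, m1): Player A gets 6, best alternative 3; Player B gets 8, best alternative 5; Player C gets 12, best alternative 5. No profitable deviation — NE.
(Down, R, m2): Player B can switch to L (1 → 7). Not NE.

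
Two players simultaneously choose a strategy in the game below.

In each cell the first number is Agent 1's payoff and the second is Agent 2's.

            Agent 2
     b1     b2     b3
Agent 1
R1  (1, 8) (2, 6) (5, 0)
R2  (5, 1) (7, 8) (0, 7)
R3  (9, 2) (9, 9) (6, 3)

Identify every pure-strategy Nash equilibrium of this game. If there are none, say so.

(R3, b2)

Mark each player's best response to every combination of opponents' strategies; a profile where every player is best-responding is a pure Nash equilibrium.
Agent 1 against b1: payoffs 1, 5, 9 → best response R3.
Agent 1 against b2: payoffs 2, 7, 9 → best response R3.
Agent 1 against b3: payoffs 5, 0, 6 → best response R3.
Agent 2 against R1: payoffs 8, 6, 0 → best response b1.
Agent 2 against R2: payoffs 1, 8, 7 → best response b2.
Agent 2 against R3: payoffs 2, 9, 3 → best response b2.
Mutual best responses: (R3, b2).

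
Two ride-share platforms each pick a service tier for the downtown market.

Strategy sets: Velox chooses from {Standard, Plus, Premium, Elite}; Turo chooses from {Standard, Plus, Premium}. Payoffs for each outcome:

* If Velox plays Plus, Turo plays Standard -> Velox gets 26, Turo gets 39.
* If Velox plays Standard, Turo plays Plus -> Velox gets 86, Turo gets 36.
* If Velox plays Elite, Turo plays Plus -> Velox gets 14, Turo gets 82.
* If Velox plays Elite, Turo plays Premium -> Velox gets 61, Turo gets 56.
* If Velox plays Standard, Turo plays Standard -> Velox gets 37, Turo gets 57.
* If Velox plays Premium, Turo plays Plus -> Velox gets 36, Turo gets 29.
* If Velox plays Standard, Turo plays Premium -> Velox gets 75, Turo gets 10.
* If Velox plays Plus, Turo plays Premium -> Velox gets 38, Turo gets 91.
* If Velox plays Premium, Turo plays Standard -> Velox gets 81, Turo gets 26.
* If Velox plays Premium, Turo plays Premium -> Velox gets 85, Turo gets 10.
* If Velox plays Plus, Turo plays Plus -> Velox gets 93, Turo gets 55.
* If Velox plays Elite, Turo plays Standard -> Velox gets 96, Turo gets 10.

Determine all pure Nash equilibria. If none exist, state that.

Velox against Standard: payoffs 37, 26, 81, 96 → best response Elite.
Velox against Plus: payoffs 86, 93, 36, 14 → best response Plus.
Velox against Premium: payoffs 75, 38, 85, 61 → best response Premium.
Turo against Standard: payoffs 57, 36, 10 → best response Standard.
Turo against Plus: payoffs 39, 55, 91 → best response Premium.
Turo against Premium: payoffs 26, 29, 10 → best response Plus.
Turo against Elite: payoffs 10, 82, 56 → best response Plus.
No profile is a mutual best response for all players.

There is no pure-strategy Nash equilibrium.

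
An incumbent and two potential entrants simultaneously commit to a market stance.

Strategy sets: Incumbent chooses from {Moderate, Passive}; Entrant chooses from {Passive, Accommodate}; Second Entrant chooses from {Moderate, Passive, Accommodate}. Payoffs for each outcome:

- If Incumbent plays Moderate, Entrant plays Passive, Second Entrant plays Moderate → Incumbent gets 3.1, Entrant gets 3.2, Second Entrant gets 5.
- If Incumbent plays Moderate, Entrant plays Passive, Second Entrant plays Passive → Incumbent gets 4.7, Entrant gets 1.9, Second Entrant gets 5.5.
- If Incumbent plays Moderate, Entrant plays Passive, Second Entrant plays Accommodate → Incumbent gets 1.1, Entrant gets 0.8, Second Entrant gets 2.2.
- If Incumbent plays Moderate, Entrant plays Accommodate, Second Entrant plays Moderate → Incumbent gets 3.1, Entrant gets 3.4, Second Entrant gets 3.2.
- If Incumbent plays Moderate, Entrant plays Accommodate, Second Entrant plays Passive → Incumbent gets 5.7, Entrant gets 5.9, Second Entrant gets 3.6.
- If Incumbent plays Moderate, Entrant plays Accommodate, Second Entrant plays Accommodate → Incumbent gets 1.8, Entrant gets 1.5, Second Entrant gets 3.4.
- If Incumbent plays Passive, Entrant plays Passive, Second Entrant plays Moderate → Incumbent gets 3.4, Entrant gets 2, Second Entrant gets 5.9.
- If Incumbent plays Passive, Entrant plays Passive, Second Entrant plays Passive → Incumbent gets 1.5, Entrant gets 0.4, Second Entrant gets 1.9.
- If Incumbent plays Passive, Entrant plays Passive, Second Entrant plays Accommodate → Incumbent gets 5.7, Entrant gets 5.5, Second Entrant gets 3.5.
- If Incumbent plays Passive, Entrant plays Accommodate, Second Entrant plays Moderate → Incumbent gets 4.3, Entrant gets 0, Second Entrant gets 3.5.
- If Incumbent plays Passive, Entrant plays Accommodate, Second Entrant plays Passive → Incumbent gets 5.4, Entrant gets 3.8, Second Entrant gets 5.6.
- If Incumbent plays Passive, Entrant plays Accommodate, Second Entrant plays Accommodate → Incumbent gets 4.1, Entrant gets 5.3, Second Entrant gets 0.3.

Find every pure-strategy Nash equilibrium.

Pure-strategy Nash equilibria: (Moderate, Accommodate, Passive) and (Passive, Passive, Moderate)

For each strategy profile, look for a profitable unilateral deviation.
(Moderate, Passive, Moderate): Incumbent can switch to Passive (3.1 → 3.4). Not NE.
(Moderate, Passive, Passive): Entrant can switch to Accommodate (1.9 → 5.9). Not NE.
(Moderate, Passive, Accommodate): Incumbent can switch to Passive (1.1 → 5.7). Not NE.
(Moderate, Accommodate, Moderate): Incumbent can switch to Passive (3.1 → 4.3). Not NE.
(Moderate, Accommodate, Passive): Incumbent gets 5.7, best alternative 5.4; Entrant gets 5.9, best alternative 1.9; Second Entrant gets 3.6, best alternative 3.4. No profitable deviation — NE.
(Moderate, Accommodate, Accommodate): Incumbent can switch to Passive (1.8 → 4.1). Not NE.
(Passive, Passive, Moderate): Incumbent gets 3.4, best alternative 3.1; Entrant gets 2, best alternative 0; Second Entrant gets 5.9, best alternative 3.5. No profitable deviation — NE.
(Passive, Passive, Passive): Incumbent can switch to Moderate (1.5 → 4.7). Not NE.
(Passive, Passive, Accommodate): Second Entrant can switch to Moderate (3.5 → 5.9). Not NE.
(Passive, Accommodate, Moderate): Entrant can switch to Passive (0 → 2). Not NE.
(Passive, Accommodate, Passive): Incumbent can switch to Moderate (5.4 → 5.7). Not NE.
(Passive, Accommodate, Accommodate): Entrant can switch to Passive (5.3 → 5.5). Not NE.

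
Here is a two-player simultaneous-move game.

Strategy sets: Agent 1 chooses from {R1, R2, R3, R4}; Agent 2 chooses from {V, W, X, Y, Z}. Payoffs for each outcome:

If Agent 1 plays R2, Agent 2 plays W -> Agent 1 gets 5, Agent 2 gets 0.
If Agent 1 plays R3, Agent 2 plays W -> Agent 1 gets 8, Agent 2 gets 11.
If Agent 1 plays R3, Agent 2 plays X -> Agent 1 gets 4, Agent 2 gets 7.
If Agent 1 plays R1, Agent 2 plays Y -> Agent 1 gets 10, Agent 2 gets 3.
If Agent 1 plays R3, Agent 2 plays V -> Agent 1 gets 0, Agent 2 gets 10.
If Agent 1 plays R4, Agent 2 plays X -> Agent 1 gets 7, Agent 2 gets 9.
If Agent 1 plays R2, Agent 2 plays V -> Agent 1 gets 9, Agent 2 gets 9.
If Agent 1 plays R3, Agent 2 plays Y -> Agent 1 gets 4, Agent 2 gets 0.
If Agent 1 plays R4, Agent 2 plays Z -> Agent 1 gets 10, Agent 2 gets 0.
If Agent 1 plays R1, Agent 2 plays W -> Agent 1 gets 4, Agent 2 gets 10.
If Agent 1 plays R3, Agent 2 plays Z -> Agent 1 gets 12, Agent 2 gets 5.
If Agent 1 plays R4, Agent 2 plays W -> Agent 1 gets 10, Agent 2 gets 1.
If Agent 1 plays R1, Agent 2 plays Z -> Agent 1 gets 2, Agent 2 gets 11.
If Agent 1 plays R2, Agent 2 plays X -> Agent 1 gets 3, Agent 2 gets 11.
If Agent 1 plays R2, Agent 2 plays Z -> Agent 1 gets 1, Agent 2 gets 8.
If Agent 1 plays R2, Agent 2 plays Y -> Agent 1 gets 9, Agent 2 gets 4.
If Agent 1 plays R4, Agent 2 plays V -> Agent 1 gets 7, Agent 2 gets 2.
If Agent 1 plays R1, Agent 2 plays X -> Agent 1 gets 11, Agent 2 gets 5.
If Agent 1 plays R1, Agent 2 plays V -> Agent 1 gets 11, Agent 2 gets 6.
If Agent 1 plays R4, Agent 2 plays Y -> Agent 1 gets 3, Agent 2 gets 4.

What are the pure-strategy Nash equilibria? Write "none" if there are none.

none

(R1, V): Agent 2 can switch to W (6 → 10). Not NE.
(R1, W): Agent 1 can switch to R2 (4 → 5). Not NE.
(R1, X): Agent 2 can switch to V (5 → 6). Not NE.
(R1, Y): Agent 2 can switch to V (3 → 6). Not NE.
(R1, Z): Agent 1 can switch to R3 (2 → 12). Not NE.
(R2, V): Agent 1 can switch to R1 (9 → 11). Not NE.
(R2, W): Agent 1 can switch to R3 (5 → 8). Not NE.
(R2, X): Agent 1 can switch to R1 (3 → 11). Not NE.
(The remaining 12 profiles each have a profitable deviation by the same check.)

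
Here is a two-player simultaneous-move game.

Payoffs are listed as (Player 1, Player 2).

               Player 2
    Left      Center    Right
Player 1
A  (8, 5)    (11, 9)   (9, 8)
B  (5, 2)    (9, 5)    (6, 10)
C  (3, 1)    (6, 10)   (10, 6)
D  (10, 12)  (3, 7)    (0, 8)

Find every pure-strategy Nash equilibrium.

(A, Center); (D, Left)

For each player, find the best response to each opponent profile; mutual best responses are the pure NE.
Player 1 against Left: payoffs 8, 5, 3, 10 → best response D.
Player 1 against Center: payoffs 11, 9, 6, 3 → best response A.
Player 1 against Right: payoffs 9, 6, 10, 0 → best response C.
Player 2 against A: payoffs 5, 9, 8 → best response Center.
Player 2 against B: payoffs 2, 5, 10 → best response Right.
Player 2 against C: payoffs 1, 10, 6 → best response Center.
Player 2 against D: payoffs 12, 7, 8 → best response Left.
Mutual best responses: (A, Center); (D, Left).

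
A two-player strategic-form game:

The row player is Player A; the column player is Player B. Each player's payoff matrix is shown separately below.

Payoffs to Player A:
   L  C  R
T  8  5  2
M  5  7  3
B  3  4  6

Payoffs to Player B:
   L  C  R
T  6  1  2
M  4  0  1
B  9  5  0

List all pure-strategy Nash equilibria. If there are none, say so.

For each strategy profile, look for a profitable unilateral deviation.
(T, L): Player A gets 8, best alternative 5; Player B gets 6, best alternative 2. No profitable deviation — NE.
(T, C): Player A can switch to M (5 → 7). Not NE.
(T, R): Player A can switch to M (2 → 3). Not NE.
(M, L): Player A can switch to T (5 → 8). Not NE.
(M, C): Player B can switch to L (0 → 4). Not NE.
(M, R): Player A can switch to B (3 → 6). Not NE.
(B, L): Player A can switch to T (3 → 8). Not NE.
(B, C): Player A can switch to T (4 → 5). Not NE.
(B, R): Player B can switch to L (0 → 9). Not NE.

The unique pure-strategy Nash equilibrium is (T, L).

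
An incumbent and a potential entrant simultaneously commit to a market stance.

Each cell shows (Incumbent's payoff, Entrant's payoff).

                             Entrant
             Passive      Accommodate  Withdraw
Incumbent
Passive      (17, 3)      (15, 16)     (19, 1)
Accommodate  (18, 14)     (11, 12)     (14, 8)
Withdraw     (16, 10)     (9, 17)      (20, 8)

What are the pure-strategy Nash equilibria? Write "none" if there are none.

(Passive, Passive): Incumbent can switch to Accommodate (17 → 18). Not NE.
(Passive, Accommodate): Incumbent gets 15, best alternative 11; Entrant gets 16, best alternative 3. No profitable deviation — NE.
(Passive, Withdraw): Incumbent can switch to Withdraw (19 → 20). Not NE.
(Accommodate, Passive): Incumbent gets 18, best alternative 17; Entrant gets 14, best alternative 12. No profitable deviation — NE.
(Accommodate, Accommodate): Incumbent can switch to Passive (11 → 15). Not NE.
(Accommodate, Withdraw): Incumbent can switch to Passive (14 → 19). Not NE.
(Withdraw, Passive): Incumbent can switch to Passive (16 → 17). Not NE.
(Withdraw, Accommodate): Incumbent can switch to Passive (9 → 15). Not NE.
(Withdraw, Withdraw): Entrant can switch to Passive (8 → 10). Not NE.

Pure-strategy Nash equilibria: (Passive, Accommodate), (Accommodate, Passive)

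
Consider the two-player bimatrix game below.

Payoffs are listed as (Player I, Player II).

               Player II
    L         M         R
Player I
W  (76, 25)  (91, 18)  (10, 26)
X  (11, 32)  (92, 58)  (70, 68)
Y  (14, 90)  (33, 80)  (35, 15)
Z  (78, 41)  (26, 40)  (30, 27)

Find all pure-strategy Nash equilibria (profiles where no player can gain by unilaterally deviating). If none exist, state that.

(X, R), (Z, L)

Mark each player's best response to every combination of opponents' strategies; a profile where every player is best-responding is a pure Nash equilibrium.
Player I against L: payoffs 76, 11, 14, 78 → best response Z.
Player I against M: payoffs 91, 92, 33, 26 → best response X.
Player I against R: payoffs 10, 70, 35, 30 → best response X.
Player II against W: payoffs 25, 18, 26 → best response R.
Player II against X: payoffs 32, 58, 68 → best response R.
Player II against Y: payoffs 90, 80, 15 → best response L.
Player II against Z: payoffs 41, 40, 27 → best response L.
Mutual best responses: (X, R); (Z, L).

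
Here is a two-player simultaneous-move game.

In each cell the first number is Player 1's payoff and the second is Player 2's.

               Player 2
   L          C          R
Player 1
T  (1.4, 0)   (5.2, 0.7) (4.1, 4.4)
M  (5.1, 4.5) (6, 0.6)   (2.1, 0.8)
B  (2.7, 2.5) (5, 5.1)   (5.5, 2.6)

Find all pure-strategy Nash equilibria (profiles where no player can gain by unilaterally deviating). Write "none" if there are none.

Player 1 against L: payoffs 1.4, 5.1, 2.7 → best response M.
Player 1 against C: payoffs 5.2, 6, 5 → best response M.
Player 1 against R: payoffs 4.1, 2.1, 5.5 → best response B.
Player 2 against T: payoffs 0, 0.7, 4.4 → best response R.
Player 2 against M: payoffs 4.5, 0.6, 0.8 → best response L.
Player 2 against B: payoffs 2.5, 5.1, 2.6 → best response C.
Mutual best responses: (M, L).

The unique pure-strategy Nash equilibrium is (M, L).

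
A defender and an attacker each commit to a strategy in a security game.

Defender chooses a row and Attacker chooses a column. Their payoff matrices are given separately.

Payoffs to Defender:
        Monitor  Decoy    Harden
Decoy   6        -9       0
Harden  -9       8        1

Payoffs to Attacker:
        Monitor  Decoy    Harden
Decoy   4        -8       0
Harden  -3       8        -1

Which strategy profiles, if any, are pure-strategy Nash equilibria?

Pure-strategy Nash equilibria: (Decoy, Monitor); (Harden, Decoy)

(Decoy, Monitor): Defender gets 6, best alternative -9; Attacker gets 4, best alternative 0. No profitable deviation — NE.
(Decoy, Decoy): Defender can switch to Harden (-9 → 8). Not NE.
(Decoy, Harden): Defender can switch to Harden (0 → 1). Not NE.
(Harden, Monitor): Defender can switch to Decoy (-9 → 6). Not NE.
(Harden, Decoy): Defender gets 8, best alternative -9; Attacker gets 8, best alternative -1. No profitable deviation — NE.
(Harden, Harden): Attacker can switch to Decoy (-1 → 8). Not NE.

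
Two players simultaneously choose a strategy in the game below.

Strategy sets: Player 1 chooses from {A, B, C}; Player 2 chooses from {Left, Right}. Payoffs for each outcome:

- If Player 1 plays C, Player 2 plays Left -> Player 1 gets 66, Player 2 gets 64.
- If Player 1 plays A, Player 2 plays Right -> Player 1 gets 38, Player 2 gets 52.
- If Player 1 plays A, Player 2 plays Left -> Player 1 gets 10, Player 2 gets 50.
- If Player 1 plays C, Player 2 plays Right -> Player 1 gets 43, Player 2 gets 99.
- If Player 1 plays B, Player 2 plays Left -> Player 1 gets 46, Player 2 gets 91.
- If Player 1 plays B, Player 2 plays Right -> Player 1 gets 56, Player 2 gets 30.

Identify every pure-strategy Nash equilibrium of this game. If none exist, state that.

(A, Left): Player 1 can switch to B (10 → 46). Not NE.
(A, Right): Player 1 can switch to B (38 → 56). Not NE.
(B, Left): Player 1 can switch to C (46 → 66). Not NE.
(B, Right): Player 2 can switch to Left (30 → 91). Not NE.
(C, Left): Player 2 can switch to Right (64 → 99). Not NE.
(C, Right): Player 1 can switch to B (43 → 56). Not NE.

There is no pure-strategy Nash equilibrium.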